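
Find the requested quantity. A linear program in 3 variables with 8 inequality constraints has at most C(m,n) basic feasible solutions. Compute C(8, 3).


Each vertex corresponds to some choice of n active constraints out of m, so the number of vertices is at most C(m, n) = m! / (n!(m-n)!).
m = 8, n = 3
Numerator: 8 * 7 * 6
Denominator: 3! = 6
C(8, 3) = 56


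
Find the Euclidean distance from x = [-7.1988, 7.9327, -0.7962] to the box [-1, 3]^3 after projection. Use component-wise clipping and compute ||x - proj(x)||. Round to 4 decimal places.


Project each component onto [-1, 3].
clip(-7.1988) = -1.0, clip(7.9327) = 3.0, clip(-0.7962) = -0.7962
Projection = [-1.0, 3.0, -0.7962]
Squared diffs: [38.4251, 24.3315, 0.0]
Distance = sqrt(62.7566) = 7.9219


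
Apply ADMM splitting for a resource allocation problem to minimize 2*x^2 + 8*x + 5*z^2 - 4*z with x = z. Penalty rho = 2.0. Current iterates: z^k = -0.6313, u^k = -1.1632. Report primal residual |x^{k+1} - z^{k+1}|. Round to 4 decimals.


ADMM iteration with rho = 2.0, z^k = -0.6313, u^k = -1.1632
Step 1: x-update.
Minimize 2*x^2 + 8*x + (2.0/2)*(x + 0.6313 - 1.1632)^2
FOC: (2*2 + 2.0)*x = -8 + 2.0*(-0.6313 + 1.1632)
x^{k+1} = -1.156
Step 2: z-update.
Minimize 5*z^2 - 4*z + (2.0/2)*(-1.156 - z - 1.1632)^2
FOC: (2*5 + 2.0)*z = 4 + 2.0*(-1.156 - 1.1632)
z^{k+1} = -0.0532
Step 3: u-update.
u^{k+1} = -1.1632 - 1.156 + 0.0532 = -2.266
Step 4: Primal residual = |-1.156 + 0.0532| = 1.1028


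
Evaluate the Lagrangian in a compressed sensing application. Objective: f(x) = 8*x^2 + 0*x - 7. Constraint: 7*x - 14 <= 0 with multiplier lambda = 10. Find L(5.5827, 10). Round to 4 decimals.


Step 1: Evaluate f(x).
f(5.5827) = 8*5.5827^2 + 0*5.5827 - 7 = 242.3323
Step 2: Evaluate g(x).
g(5.5827) = 7*5.5827 - 14 = 25.0789
Step 3: Compute Lagrangian.
L = 242.3323 + 10*25.0789 = 493.1213


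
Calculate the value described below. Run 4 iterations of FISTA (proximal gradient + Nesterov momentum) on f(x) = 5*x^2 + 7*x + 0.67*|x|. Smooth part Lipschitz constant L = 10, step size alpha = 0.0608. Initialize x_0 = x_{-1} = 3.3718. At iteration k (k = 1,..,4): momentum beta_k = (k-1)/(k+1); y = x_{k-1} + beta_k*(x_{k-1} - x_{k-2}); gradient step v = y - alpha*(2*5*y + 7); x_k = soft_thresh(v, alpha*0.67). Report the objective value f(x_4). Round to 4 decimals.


FISTA on f(x) = 5*x^2 + 7*x + 0.67*|x|
L = 10, alpha = 0.0608
Iteration 1: beta = 0.0, y = 3.3718 + 0.0*(3.3718 - 3.3718) = 3.3718
  grad(y) = 40.718, v = y - alpha*grad = 0.8961
  prox(v) = soft_thresh(0.8961, 0.0407) = 0.8554
Iteration 2: beta = 0.3333, y = 0.8554 + 0.3333*(0.8554 - 3.3718) = 0.0166
  grad(y) = 7.1661, v = y - alpha*grad = -0.4191
  prox(v) = soft_thresh(-0.4191, 0.0407) = -0.3784
Iteration 3: beta = 0.5, y = -0.3784 + 0.5*(-0.3784 - 0.8554) = -0.9952
  grad(y) = -2.9523, v = y - alpha*grad = -0.8157
  prox(v) = soft_thresh(-0.8157, 0.0407) = -0.775
Iteration 4: beta = 0.6, y = -0.775 + 0.6*(-0.775 + 0.3784) = -1.013
  grad(y) = -3.1298, v = y - alpha*grad = -0.8227
  prox(v) = soft_thresh(-0.8227, 0.0407) = -0.782
f(x_4) = 5*(-0.782)^2 + 7*(-0.782) + 0.67*|-0.782| = -1.8925


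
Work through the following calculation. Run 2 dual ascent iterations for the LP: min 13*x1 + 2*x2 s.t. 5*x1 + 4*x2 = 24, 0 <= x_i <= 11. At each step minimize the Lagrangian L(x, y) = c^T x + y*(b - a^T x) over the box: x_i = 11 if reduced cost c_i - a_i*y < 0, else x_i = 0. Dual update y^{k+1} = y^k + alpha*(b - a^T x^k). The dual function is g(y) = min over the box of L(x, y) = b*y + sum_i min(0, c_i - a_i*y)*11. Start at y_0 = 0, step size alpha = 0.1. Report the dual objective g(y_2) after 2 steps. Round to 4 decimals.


Dual ascent for LP: min 13*x1 + 2*x2, 5*x1 + 4*x2 = 24, 0 <= x_i <= 11
Step 1: y^k = 0.0, reduced costs: (13.0, 2.0)
  x^k = (0.0, 0.0), subgradient = b - a^T x = 24.0
  y^{k+1} = 0.0 + 0.1*24.0 = 2.4
Step 2: y^k = 2.4, reduced costs: (1.0, -7.6)
  x^k = (0.0, 11.0), subgradient = b - a^T x = -20.0
  y^{k+1} = 2.4 + 0.1*-20.0 = 0.4
Dual objective at y_2 = 0.4: reduced costs (11.0, 0.4), box minimizer x = (0.0, 0.0)
g(y_2) = b*y + (c1 - a1*y)*x1 + (c2 - a2*y)*x2 = 24*0.4 + 11.0*0.0 + 0.4*0.0 = 9.6 + 0.0 + 0.0 = 9.6


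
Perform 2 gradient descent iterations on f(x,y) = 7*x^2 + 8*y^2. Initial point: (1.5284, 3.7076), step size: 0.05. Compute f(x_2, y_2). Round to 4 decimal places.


Gradient descent on f(x,y) = 7*x^2 + 8*y^2.
Starting point: (1.5284, 3.7076), alpha = 0.05
Step 1: grad_x = 2*7*1.5284 = 21.3976, grad_y = 2*8*3.7076 = 59.3216
  x_1 = 1.5284 - 0.05*21.3976 = 0.4585
  y_1 = 3.7076 - 0.05*59.3216 = 0.7415
Step 2: grad_x = 2*7*0.4585 = 6.4193, grad_y = 2*8*0.7415 = 11.8643
  x_2 = 0.4585 - 0.05*6.4193 = 0.1376
  y_2 = 0.7415 - 0.05*11.8643 = 0.1483
f(0.1376, 0.1483) = 7*0.1376^2 + 8*0.1483^2 = 0.3084


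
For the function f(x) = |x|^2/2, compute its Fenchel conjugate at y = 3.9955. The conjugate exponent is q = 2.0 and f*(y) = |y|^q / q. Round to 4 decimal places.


The conjugate exponent q satisfies 1/p + 1/q = 1.
p = 2, so q = 2/(2 - 1) = 2.0
|y|^q = 3.9955^2.0 = 15.964
f*(3.9955) = 15.964 / 2.0 = 7.982


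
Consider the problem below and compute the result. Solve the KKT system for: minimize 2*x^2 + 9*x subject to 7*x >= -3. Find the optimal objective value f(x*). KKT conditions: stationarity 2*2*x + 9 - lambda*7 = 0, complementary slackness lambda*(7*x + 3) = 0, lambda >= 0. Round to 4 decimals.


Step 1: Try lambda = 0 (constraint inactive).
x_unc = -9/(2*2) = -2.25
Check: 7*-2.25 = -15.75 < -3 -- violated!
Step 2: Constraint must be active: 7*x = -3
x* = -3/7 = -0.4286 (rounded; the exact value -3/7 is used below)
lambda = (2*2*(-3/7) + 9)/7 = 1.0408
Step 3: Compute optimal value.
f(x*) = 2*(-3/7)^2 + 9*(-3/7) = -3.4898


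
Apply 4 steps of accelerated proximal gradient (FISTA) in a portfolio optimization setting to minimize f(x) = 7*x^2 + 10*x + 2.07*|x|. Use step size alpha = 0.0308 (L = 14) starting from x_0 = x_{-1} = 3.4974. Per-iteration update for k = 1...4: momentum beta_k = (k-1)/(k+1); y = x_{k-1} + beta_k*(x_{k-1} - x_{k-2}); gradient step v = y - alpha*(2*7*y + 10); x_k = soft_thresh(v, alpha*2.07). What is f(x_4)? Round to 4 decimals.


FISTA on f(x) = 7*x^2 + 10*x + 2.07*|x|
L = 14, alpha = 0.0308
Iteration 1: beta = 0.0, y = 3.4974 + 0.0*(3.4974 - 3.4974) = 3.4974
  grad(y) = 58.9636, v = y - alpha*grad = 1.6813
  prox(v) = soft_thresh(1.6813, 0.0638) = 1.6176
Iteration 2: beta = 0.3333, y = 1.6176 + 0.3333*(1.6176 - 3.4974) = 0.991
  grad(y) = 23.8733, v = y - alpha*grad = 0.2557
  prox(v) = soft_thresh(0.2557, 0.0638) = 0.1919
Iteration 3: beta = 0.5, y = 0.1919 + 0.5*(0.1919 - 1.6176) = -0.5209
  grad(y) = 2.7069, v = y - alpha*grad = -0.6043
  prox(v) = soft_thresh(-0.6043, 0.0638) = -0.5406
Iteration 4: beta = 0.6, y = -0.5406 + 0.6*(-0.5406 - 0.1919) = -0.98
  grad(y) = -3.7203, v = y - alpha*grad = -0.8654
  prox(v) = soft_thresh(-0.8654, 0.0638) = -0.8017
f(x_4) = 7*(-0.8017)^2 + 10*(-0.8017) + 2.07*|-0.8017| = -1.8585


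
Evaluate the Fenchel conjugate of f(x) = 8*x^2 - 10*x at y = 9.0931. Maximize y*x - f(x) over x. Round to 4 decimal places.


f*(y) = sup_x {y*x - a*x^2 - b*x} = sup_x {(y-b)*x - a*x^2}
FOC: (y - b) - 2a*x = 0 => x* = (y - b)/(2a)
x* = (9.0931 + 10)/(2*8) = 1.1933
f*(9.0931) = (y-b)^2/(4a) = (9.0931 + 10)^2/(4*8)
= 364.5465/32 = 11.3921


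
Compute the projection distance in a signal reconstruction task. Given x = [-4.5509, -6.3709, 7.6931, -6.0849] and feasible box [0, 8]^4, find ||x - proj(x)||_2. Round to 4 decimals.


Project each component onto [0, 8].
clip(-4.5509) = 0.0, clip(-6.3709) = 0.0, clip(7.6931) = 7.6931, clip(-6.0849) = 0.0
Projection = [0.0, 0.0, 7.6931, 0.0]
Squared diffs: [20.7107, 40.5884, 0.0, 37.026]
Distance = sqrt(98.3251) = 9.9159


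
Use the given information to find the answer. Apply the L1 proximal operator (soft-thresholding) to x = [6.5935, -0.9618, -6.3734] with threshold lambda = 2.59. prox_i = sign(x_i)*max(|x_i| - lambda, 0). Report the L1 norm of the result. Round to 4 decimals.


Soft-thresholding with lambda = 2.59:
prox(6.5935) = sign(6.5935)*max(|6.5935| - 2.59, 0) = 4.0035
prox(-0.9618) = sign(-0.9618)*max(|-0.9618| - 2.59, 0) = 0.0
prox(-6.3734) = sign(-6.3734)*max(|-6.3734| - 2.59, 0) = -3.7834
prox(x) = [4.0035, 0.0, -3.7834]
||prox(x)||_1 = 4.0035 + 0.0 + 3.7834 = 7.7869


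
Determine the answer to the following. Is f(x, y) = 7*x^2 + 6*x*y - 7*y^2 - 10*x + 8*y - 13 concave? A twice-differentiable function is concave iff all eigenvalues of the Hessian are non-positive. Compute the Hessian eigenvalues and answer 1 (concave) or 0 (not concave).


The Hessian of f(x,y) = 7*x^2 + 6*x*y - 7*y^2 - 10*x + 8*y - 13 is:
H = [[14, 6], [6, -14]]
Trace = 14 - 14 = 0
Determinant = 14*-14 - (6)^2 = -232
Discriminant = (0)^2 - 4*-232 = 928.0
Eigenvalues: lambda_1 = -15.2315, lambda_2 = 15.2315
The function is not concave.

0


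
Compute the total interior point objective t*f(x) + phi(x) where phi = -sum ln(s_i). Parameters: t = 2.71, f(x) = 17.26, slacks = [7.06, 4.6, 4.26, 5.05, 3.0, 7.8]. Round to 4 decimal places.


Step 1: Compute log-barrier.
ln values: [1.9544, 1.5261, 1.4493, 1.6194, 1.0986, 2.0541]
phi = -(1.9544 + 1.5261 + 1.4493 + 1.6194 + 1.0986 + 2.0541) = -9.7019
Step 2: Compute augmented objective.
t*f(x) = 2.71*17.26 = 46.7746
Total = 46.7746 - 9.7019 = 37.0727


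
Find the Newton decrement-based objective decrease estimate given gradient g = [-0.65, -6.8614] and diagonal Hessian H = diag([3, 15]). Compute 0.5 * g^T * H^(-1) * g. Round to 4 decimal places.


Step 1: H is diagonal, so H^(-1) * g = [-0.2167, -0.4574].
Step 2: g^T H^(-1) g = sum_i g_i^2 / H_ii
  = (-0.65)^2/3 + (-6.8614)^2/15
  = 0.1408 + 3.1386 = 3.2794
Step 3: Objective decrease = 0.5 * g^T H^(-1) g = 1.6397


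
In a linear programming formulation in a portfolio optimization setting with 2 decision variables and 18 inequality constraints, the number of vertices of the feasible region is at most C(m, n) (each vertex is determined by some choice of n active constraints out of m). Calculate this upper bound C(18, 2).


Each vertex corresponds to some choice of n active constraints out of m, so the number of vertices is at most C(m, n) = m! / (n!(m-n)!).
m = 18, n = 2
Numerator: 18 * 17
Denominator: 2! = 2
C(18, 2) = 153


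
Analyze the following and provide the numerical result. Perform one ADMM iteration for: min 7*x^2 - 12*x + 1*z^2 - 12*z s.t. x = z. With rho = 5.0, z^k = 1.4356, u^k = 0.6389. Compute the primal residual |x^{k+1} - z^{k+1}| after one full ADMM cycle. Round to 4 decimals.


ADMM iteration with rho = 5.0, z^k = 1.4356, u^k = 0.6389
Step 1: x-update.
Minimize 7*x^2 - 12*x + (5.0/2)*(x - 1.4356 + 0.6389)^2
FOC: (2*7 + 5.0)*x = 12 + 5.0*(1.4356 - 0.6389)
x^{k+1} = 0.8412
Step 2: z-update.
Minimize 1*z^2 - 12*z + (5.0/2)*(0.8412 - z + 0.6389)^2
FOC: (2*1 + 5.0)*z = 12 + 5.0*(0.8412 + 0.6389)
z^{k+1} = 2.7715
Step 3: u-update.
u^{k+1} = 0.6389 + 0.8412 - 2.7715 = -1.2914
Step 4: Primal residual = |0.8412 - 2.7715| = 1.9303


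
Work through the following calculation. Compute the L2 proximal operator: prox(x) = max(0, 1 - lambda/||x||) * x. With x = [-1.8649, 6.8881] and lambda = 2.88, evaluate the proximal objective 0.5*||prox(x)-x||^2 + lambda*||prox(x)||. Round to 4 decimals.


Step 1: Compute ||x||.
||x|| = 7.1361
Step 2: Compute scaling factor.
scale = max(0, 1 - 2.88/7.1361) = 0.5964
Step 3: prox(x) = [-1.1123, 4.1082]
||prox(x)|| = 4.2561
Step 4: Proximal objective.
0.5*||prox-x||^2 = 4.1472
lambda*||prox|| = 12.2576
Total = 16.4047


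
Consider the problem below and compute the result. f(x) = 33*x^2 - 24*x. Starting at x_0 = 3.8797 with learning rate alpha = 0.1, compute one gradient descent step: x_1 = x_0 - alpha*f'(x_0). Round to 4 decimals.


We compute the gradient at x_0 and apply the update.
f'(x) = 66*x - 24
f'(3.8797) = 66*3.8797 - 24 = 232.0602
x_1 = 3.8797 - 0.1*232.0602 = -19.3263


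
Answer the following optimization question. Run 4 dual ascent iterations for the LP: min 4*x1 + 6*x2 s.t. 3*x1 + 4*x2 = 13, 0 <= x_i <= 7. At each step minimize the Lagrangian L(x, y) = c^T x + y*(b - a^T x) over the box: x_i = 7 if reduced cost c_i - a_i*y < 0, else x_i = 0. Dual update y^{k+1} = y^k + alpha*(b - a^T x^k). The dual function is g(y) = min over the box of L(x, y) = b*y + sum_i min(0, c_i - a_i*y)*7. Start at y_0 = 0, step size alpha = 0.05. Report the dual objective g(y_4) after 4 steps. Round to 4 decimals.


Dual ascent for LP: min 4*x1 + 6*x2, 3*x1 + 4*x2 = 13, 0 <= x_i <= 7
Step 1: y^k = 0.0, reduced costs: (4.0, 6.0)
  x^k = (0.0, 0.0), subgradient = b - a^T x = 13.0
  y^{k+1} = 0.0 + 0.05*13.0 = 0.65
Step 2: y^k = 0.65, reduced costs: (2.05, 3.4)
  x^k = (0.0, 0.0), subgradient = b - a^T x = 13.0
  y^{k+1} = 0.65 + 0.05*13.0 = 1.3
Step 3: y^k = 1.3, reduced costs: (0.1, 0.8)
  x^k = (0.0, 0.0), subgradient = b - a^T x = 13.0
  y^{k+1} = 1.3 + 0.05*13.0 = 1.95
Step 4: y^k = 1.95, reduced costs: (-1.85, -1.8)
  x^k = (7.0, 7.0), subgradient = b - a^T x = -36.0
  y^{k+1} = 1.95 + 0.05*-36.0 = 0.15
Dual objective at y_4 = 0.15: reduced costs (3.55, 5.4), box minimizer x = (0.0, 0.0)
g(y_4) = b*y + (c1 - a1*y)*x1 + (c2 - a2*y)*x2 = 13*0.15 + 3.55*0.0 + 5.4*0.0 = 1.95 + 0.0 + 0.0 = 1.95


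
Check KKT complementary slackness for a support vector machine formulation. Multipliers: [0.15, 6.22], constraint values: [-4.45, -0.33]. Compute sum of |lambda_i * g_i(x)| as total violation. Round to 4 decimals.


KKT complementary slackness check:
lambda_1 * g_1 = 0.15 * -4.45 = -0.6675
lambda_2 * g_2 = 6.22 * -0.33 = -2.0526
Total violation = 0.6675 + 2.0526 = 2.7201


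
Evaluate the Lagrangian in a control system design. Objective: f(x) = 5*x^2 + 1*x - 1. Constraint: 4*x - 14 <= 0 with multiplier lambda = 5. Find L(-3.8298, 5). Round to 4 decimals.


Step 1: Evaluate f(x).
f(-3.8298) = 5*(-3.8298)^2 + 1*(-3.8298) - 1 = 68.507
Step 2: Evaluate g(x).
g(-3.8298) = 4*-3.8298 - 14 = -29.3192
Step 3: Compute Lagrangian.
L = 68.507 + 5*-29.3192 = -78.089


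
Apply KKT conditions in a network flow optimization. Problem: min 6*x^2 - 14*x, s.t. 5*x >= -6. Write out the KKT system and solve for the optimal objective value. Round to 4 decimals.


Step 1: Try lambda = 0 (constraint inactive).
Stationarity: 2*6*x - 14 = 0
x* = 14/(2*6) = 7/6 = 1.1667 (rounded; the exact value 7/6 is used below)
Check constraint: 5*1.1667 = 5.8335 >= -6 -- satisfied.
Step 2: Compute optimal value.
f(x*) = 6*(7/6)^2 - 14*(7/6) = -8.1667


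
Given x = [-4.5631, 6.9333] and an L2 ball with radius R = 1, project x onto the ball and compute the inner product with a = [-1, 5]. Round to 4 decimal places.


Step 1: Compute ||x|| (intermediates to 6 decimals).
||x|| = sqrt((-4.5631)^2 + 6.9333^2) = 8.300152
Step 2: Project.
Since ||x|| > R, scale = R/||x|| = 1/8.300152 = 0.12048, proj(x) = scale * x
proj(x) = [-0.549762, 0.835324]
Step 3: Dot product.
a^T * proj(x) = -1*(-0.549762) + 5*0.835324 = 4.7264


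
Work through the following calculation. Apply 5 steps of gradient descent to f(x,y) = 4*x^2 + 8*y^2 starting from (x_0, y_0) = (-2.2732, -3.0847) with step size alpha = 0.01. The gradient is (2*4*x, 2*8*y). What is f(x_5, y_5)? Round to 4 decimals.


Gradient descent on f(x,y) = 4*x^2 + 8*y^2.
Starting point: (-2.2732, -3.0847), alpha = 0.01
Step 1: grad_x = 2*4*-2.2732 = -18.1856, grad_y = 2*8*-3.0847 = -49.3552
  x_1 = -2.2732 - 0.01*-18.1856 = -2.0913
  y_1 = -3.0847 - 0.01*-49.3552 = -2.5911
Step 2: grad_x = 2*4*-2.0913 = -16.7308, grad_y = 2*8*-2.5911 = -41.4584
  x_2 = -2.0913 - 0.01*-16.7308 = -1.924
  y_2 = -2.5911 - 0.01*-41.4584 = -2.1766
Step 3: grad_x = 2*4*-1.924 = -15.3923, grad_y = 2*8*-2.1766 = -34.825
  x_3 = -1.924 - 0.01*-15.3923 = -1.7701
  y_3 = -2.1766 - 0.01*-34.825 = -1.8283
Step 4: grad_x = 2*4*-1.7701 = -14.1609, grad_y = 2*8*-1.8283 = -29.253
  x_4 = -1.7701 - 0.01*-14.1609 = -1.6285
  y_4 = -1.8283 - 0.01*-29.253 = -1.5358
Step 5: grad_x = 2*4*-1.6285 = -13.028, grad_y = 2*8*-1.5358 = -24.5725
  x_5 = -1.6285 - 0.01*-13.028 = -1.4982
  y_5 = -1.5358 - 0.01*-24.5725 = -1.2901
f(-1.4982, -1.2901) = 4*(-1.4982)^2 + 8*(-1.2901)^2 = 22.2927


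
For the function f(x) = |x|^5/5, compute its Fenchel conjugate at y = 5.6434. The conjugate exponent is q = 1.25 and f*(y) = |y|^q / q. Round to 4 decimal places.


The conjugate exponent q satisfies 1/p + 1/q = 1.
p = 5, so q = 5/(5 - 1) = 1.25
|y|^q = 5.6434^1.25 = 8.6981
f*(5.6434) = 8.6981 / 1.25 = 6.9585


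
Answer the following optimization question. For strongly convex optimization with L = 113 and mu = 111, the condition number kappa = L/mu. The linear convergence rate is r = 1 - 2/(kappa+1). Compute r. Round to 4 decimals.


Step 1: Compute the condition number.
kappa = L/mu = 113/111 = 1.018
Step 2: Compute the convergence rate.
r = 1 - 2/(kappa + 1) = 1 - 2*mu/(L + mu) = (L - mu)/(L + mu) = 2/224 = 0.0089


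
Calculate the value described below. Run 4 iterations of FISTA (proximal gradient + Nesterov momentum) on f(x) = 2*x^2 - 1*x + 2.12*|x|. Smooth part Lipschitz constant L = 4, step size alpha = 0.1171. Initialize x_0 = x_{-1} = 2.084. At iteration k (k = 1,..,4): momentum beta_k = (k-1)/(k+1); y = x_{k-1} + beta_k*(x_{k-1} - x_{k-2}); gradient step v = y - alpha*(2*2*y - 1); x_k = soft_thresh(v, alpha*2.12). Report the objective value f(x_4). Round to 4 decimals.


FISTA on f(x) = 2*x^2 - 1*x + 2.12*|x|
L = 4, alpha = 0.1171
Iteration 1: beta = 0.0, y = 2.084 + 0.0*(2.084 - 2.084) = 2.084
  grad(y) = 7.336, v = y - alpha*grad = 1.225
  prox(v) = soft_thresh(1.225, 0.2483) = 0.9767
Iteration 2: beta = 0.3333, y = 0.9767 + 0.3333*(0.9767 - 2.084) = 0.6076
  grad(y) = 1.4304, v = y - alpha*grad = 0.4401
  prox(v) = soft_thresh(0.4401, 0.2483) = 0.1918
Iteration 3: beta = 0.5, y = 0.1918 + 0.5*(0.1918 - 0.9767) = -0.2006
  grad(y) = -1.8023, v = y - alpha*grad = 0.0105
  prox(v) = soft_thresh(0.0105, 0.2483) = 0.0
Iteration 4: beta = 0.6, y = 0.0 + 0.6*(0.0 - 0.1918) = -0.1151
  grad(y) = -1.4604, v = y - alpha*grad = 0.0559
  prox(v) = soft_thresh(0.0559, 0.2483) = 0.0
f(x_4) = 2*0.0^2 - 1*0.0 + 2.12*|0.0| = 0.0


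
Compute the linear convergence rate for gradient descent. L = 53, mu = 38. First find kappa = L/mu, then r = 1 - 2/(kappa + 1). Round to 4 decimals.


Step 1: Compute the condition number.
kappa = L/mu = 53/38 = 1.3947
Step 2: Compute the convergence rate.
r = 1 - 2/(kappa + 1) = 1 - 2*mu/(L + mu) = (L - mu)/(L + mu) = 15/91 = 0.1648


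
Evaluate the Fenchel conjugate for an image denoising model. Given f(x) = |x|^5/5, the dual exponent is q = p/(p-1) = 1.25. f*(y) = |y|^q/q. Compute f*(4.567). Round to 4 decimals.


The conjugate exponent q satisfies 1/p + 1/q = 1.
p = 5, so q = 5/(5 - 1) = 1.25
|y|^q = 4.567^1.25 = 6.6763
f*(4.567) = 6.6763 / 1.25 = 5.3411


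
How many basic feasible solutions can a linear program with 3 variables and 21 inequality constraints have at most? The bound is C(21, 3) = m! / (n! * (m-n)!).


Each vertex corresponds to some choice of n active constraints out of m, so the number of vertices is at most C(m, n) = m! / (n!(m-n)!).
m = 21, n = 3
Numerator: 21 * 20 * 19
Denominator: 3! = 6
C(21, 3) = 1330


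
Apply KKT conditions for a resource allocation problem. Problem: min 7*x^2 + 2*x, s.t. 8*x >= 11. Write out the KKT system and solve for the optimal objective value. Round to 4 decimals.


Step 1: Try lambda = 0 (constraint inactive).
x_unc = -2/(2*7) = -0.1429
Check: 8*-0.1429 = -1.1432 < 11 -- violated!
Step 2: Constraint must be active: 8*x = 11
x* = 11/8 = 1.375
lambda = (2*7*1.375 + 2)/8 = 2.6563
Step 3: Compute optimal value.
f(x*) = 7*1.375^2 + 2*1.375 = 15.9844


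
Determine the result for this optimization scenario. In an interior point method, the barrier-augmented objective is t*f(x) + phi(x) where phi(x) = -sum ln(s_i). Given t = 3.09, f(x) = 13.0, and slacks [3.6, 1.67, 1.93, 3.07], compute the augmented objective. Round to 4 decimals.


Step 1: Compute log-barrier.
ln values: [1.2809, 0.5128, 0.6575, 1.1217]
phi = -(1.2809 + 0.5128 + 0.6575 + 1.1217) = -3.573
Step 2: Compute augmented objective.
t*f(x) = 3.09*13.0 = 40.17
Total = 40.17 - 3.573 = 36.597


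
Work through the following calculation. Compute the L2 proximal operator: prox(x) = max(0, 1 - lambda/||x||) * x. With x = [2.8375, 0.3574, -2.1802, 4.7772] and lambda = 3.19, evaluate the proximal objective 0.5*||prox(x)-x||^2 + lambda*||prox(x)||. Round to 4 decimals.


Step 1: Compute ||x||.
||x|| = 5.9795
Step 2: Compute scaling factor.
scale = max(0, 1 - 3.19/5.9795) = 0.4665
Step 3: prox(x) = [1.3237, 0.1667, -1.0171, 2.2286]
||prox(x)|| = 2.7895
Step 4: Proximal objective.
0.5*||prox-x||^2 = 5.0881
lambda*||prox|| = 8.8985
Total = 13.9865


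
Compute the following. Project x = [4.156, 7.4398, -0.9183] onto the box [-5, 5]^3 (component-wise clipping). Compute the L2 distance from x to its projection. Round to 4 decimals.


Project each component onto [-5, 5].
clip(4.156) = 4.156, clip(7.4398) = 5.0, clip(-0.9183) = -0.9183
Projection = [4.156, 5.0, -0.9183]
Squared diffs: [0.0, 5.9526, 0.0]
Distance = sqrt(5.9526) = 2.4398


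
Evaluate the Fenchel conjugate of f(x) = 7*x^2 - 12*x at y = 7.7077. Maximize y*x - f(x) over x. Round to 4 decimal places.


f*(y) = sup_x {y*x - a*x^2 - b*x} = sup_x {(y-b)*x - a*x^2}
FOC: (y - b) - 2a*x = 0 => x* = (y - b)/(2a)
x* = (7.7077 + 12)/(2*7) = 1.4077
f*(7.7077) = (y-b)^2/(4a) = (7.7077 + 12)^2/(4*7)
= 388.3934/28 = 13.8712


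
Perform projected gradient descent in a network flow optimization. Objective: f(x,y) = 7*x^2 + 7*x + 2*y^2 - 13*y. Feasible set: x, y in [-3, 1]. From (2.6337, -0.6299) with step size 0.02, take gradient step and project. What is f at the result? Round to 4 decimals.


Step 1: Compute gradient at (2.6337, -0.6299).
grad_x = 2*7*2.6337 + 7 = 43.8718
grad_y = 2*2*-0.6299 - 13 = -15.5196
Step 2: Gradient step.
x_raw = 2.6337 - 0.02*43.8718 = 1.7563
y_raw = -0.6299 - 0.02*-15.5196 = -0.3195
Step 3: Project onto [-3, 1].
x_proj = clip(1.7563) = 1.0
y_proj = clip(-0.3195) = -0.3195
Step 4: Evaluate f.
f(1.0, -0.3195) = 18.3578


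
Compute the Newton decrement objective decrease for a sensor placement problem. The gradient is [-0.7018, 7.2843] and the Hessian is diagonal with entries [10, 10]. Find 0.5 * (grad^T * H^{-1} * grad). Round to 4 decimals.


Step 1: H is diagonal, so H^(-1) * g = [-0.0702, 0.7284].
Step 2: g^T H^(-1) g = sum_i g_i^2 / H_ii
  = (-0.7018)^2/10 + (7.2843)^2/10
  = 0.0493 + 5.3061 = 5.3554
Step 3: Objective decrease = 0.5 * g^T H^(-1) g = 2.6777


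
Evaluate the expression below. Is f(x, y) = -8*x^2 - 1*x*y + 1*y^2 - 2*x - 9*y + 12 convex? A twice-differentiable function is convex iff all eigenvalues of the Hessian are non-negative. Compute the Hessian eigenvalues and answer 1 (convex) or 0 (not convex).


The Hessian of f(x,y) = -8*x^2 - 1*x*y + 1*y^2 - 2*x - 9*y + 12 is:
H = [[-16, -1], [-1, 2]]
Trace = -16 + 2 = -14
Determinant = -16*2 - (-1)^2 = -33
Discriminant = (-14)^2 - 4*-33 = 328.0
Eigenvalues: lambda_1 = -16.0554, lambda_2 = 2.0554
The function is not convex.

0


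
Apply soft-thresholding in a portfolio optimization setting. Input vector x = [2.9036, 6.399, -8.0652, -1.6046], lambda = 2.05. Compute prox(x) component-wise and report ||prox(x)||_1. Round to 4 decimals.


Soft-thresholding with lambda = 2.05:
prox(2.9036) = sign(2.9036)*max(|2.9036| - 2.05, 0) = 0.8536
prox(6.399) = sign(6.399)*max(|6.399| - 2.05, 0) = 4.349
prox(-8.0652) = sign(-8.0652)*max(|-8.0652| - 2.05, 0) = -6.0152
prox(-1.6046) = sign(-1.6046)*max(|-1.6046| - 2.05, 0) = 0.0
prox(x) = [0.8536, 4.349, -6.0152, 0.0]
||prox(x)||_1 = 0.8536 + 4.349 + 6.0152 + 0.0 = 11.2178


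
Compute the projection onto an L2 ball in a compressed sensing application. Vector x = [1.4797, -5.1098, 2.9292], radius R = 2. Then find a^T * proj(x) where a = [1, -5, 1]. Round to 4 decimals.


Step 1: Compute ||x|| (intermediates to 6 decimals).
||x|| = sqrt(1.4797^2 + (-5.1098)^2 + 2.9292^2) = 6.072873
Step 2: Project.
Since ||x|| > R, scale = R/||x|| = 2/6.072873 = 0.329333, proj(x) = scale * x
proj(x) = [0.487314, -1.682826, 0.964682]
Step 3: Dot product.
a^T * proj(x) = 1*0.487314 - 5*(-1.682826) + 1*0.964682 = 9.8661


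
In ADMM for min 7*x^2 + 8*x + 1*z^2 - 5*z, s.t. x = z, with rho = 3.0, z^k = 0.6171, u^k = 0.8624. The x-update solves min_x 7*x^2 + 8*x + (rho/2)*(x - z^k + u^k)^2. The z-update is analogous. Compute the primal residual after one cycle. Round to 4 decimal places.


ADMM iteration with rho = 3.0, z^k = 0.6171, u^k = 0.8624
Step 1: x-update.
Minimize 7*x^2 + 8*x + (3.0/2)*(x - 0.6171 + 0.8624)^2
FOC: (2*7 + 3.0)*x = -8 + 3.0*(0.6171 - 0.8624)
x^{k+1} = -0.5139
Step 2: z-update.
Minimize 1*z^2 - 5*z + (3.0/2)*(-0.5139 - z + 0.8624)^2
FOC: (2*1 + 3.0)*z = 5 + 3.0*(-0.5139 + 0.8624)
z^{k+1} = 1.2091
Step 3: u-update.
u^{k+1} = 0.8624 - 0.5139 - 1.2091 = -0.8606
Step 4: Primal residual = |-0.5139 - 1.2091| = 1.723


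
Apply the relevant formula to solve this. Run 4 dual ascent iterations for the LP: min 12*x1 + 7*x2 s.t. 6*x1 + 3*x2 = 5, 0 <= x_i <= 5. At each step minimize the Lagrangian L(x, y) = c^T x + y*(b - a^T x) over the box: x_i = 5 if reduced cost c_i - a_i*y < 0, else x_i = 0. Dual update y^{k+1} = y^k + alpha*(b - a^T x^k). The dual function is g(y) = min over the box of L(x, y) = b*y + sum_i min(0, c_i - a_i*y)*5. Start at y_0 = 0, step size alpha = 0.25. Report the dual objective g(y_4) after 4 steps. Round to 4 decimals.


Dual ascent for LP: min 12*x1 + 7*x2, 6*x1 + 3*x2 = 5, 0 <= x_i <= 5
Step 1: y^k = 0.0, reduced costs: (12.0, 7.0)
  x^k = (0.0, 0.0), subgradient = b - a^T x = 5.0
  y^{k+1} = 0.0 + 0.25*5.0 = 1.25
Step 2: y^k = 1.25, reduced costs: (4.5, 3.25)
  x^k = (0.0, 0.0), subgradient = b - a^T x = 5.0
  y^{k+1} = 1.25 + 0.25*5.0 = 2.5
Step 3: y^k = 2.5, reduced costs: (-3.0, -0.5)
  x^k = (5.0, 5.0), subgradient = b - a^T x = -40.0
  y^{k+1} = 2.5 + 0.25*-40.0 = -7.5
Step 4: y^k = -7.5, reduced costs: (57.0, 29.5)
  x^k = (0.0, 0.0), subgradient = b - a^T x = 5.0
  y^{k+1} = -7.5 + 0.25*5.0 = -6.25
Dual objective at y_4 = -6.25: reduced costs (49.5, 25.75), box minimizer x = (0.0, 0.0)
g(y_4) = b*y + (c1 - a1*y)*x1 + (c2 - a2*y)*x2 = 5*(-6.25) + 49.5*0.0 + 25.75*0.0 = -31.25 + 0.0 + 0.0 = -31.25


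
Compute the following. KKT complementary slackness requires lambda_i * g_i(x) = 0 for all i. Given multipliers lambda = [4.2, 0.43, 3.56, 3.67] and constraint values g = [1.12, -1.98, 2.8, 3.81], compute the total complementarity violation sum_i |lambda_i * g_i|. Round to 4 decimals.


KKT complementary slackness check:
lambda_1 * g_1 = 4.2 * 1.12 = 4.704
lambda_2 * g_2 = 0.43 * -1.98 = -0.8514
lambda_3 * g_3 = 3.56 * 2.8 = 9.968
lambda_4 * g_4 = 3.67 * 3.81 = 13.9827
Total violation = 4.704 + 0.8514 + 9.968 + 13.9827 = 29.5061


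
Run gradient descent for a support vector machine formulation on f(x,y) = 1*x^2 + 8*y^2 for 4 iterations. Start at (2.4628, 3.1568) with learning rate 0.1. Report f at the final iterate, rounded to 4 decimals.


Gradient descent on f(x,y) = 1*x^2 + 8*y^2.
Starting point: (2.4628, 3.1568), alpha = 0.1
Step 1: grad_x = 2*1*2.4628 = 4.9256, grad_y = 2*8*3.1568 = 50.5088
  x_1 = 2.4628 - 0.1*4.9256 = 1.9702
  y_1 = 3.1568 - 0.1*50.5088 = -1.8941
Step 2: grad_x = 2*1*1.9702 = 3.9405, grad_y = 2*8*-1.8941 = -30.3053
  x_2 = 1.9702 - 0.1*3.9405 = 1.5762
  y_2 = -1.8941 - 0.1*-30.3053 = 1.1364
Step 3: grad_x = 2*1*1.5762 = 3.1524, grad_y = 2*8*1.1364 = 18.1832
  x_3 = 1.5762 - 0.1*3.1524 = 1.261
  y_3 = 1.1364 - 0.1*18.1832 = -0.6819
Step 4: grad_x = 2*1*1.261 = 2.5219, grad_y = 2*8*-0.6819 = -10.9099
  x_4 = 1.261 - 0.1*2.5219 = 1.0088
  y_4 = -0.6819 - 0.1*-10.9099 = 0.4091
f(1.0088, 0.4091) = 1*1.0088^2 + 8*0.4091^2 = 2.3566


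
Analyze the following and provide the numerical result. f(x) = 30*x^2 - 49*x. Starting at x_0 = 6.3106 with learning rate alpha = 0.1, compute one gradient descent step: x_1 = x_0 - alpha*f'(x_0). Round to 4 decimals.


We compute the gradient at x_0 and apply the update.
f'(x) = 60*x - 49
f'(6.3106) = 60*6.3106 - 49 = 329.636
x_1 = 6.3106 - 0.1*329.636 = -26.653


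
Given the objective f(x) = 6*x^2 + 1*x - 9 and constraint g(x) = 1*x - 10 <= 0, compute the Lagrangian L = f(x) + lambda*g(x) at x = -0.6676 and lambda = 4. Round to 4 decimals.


Step 1: Evaluate f(x).
f(-0.6676) = 6*(-0.6676)^2 + 1*(-0.6676) - 9 = -6.9935
Step 2: Evaluate g(x).
g(-0.6676) = 1*-0.6676 - 10 = -10.6676
Step 3: Compute Lagrangian.
L = -6.9935 + 4*-10.6676 = -49.6639


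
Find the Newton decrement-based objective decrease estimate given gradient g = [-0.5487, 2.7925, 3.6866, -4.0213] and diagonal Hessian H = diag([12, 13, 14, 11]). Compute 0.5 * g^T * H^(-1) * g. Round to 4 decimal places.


Step 1: H is diagonal, so H^(-1) * g = [-0.0457, 0.2148, 0.2633, -0.3656].
Step 2: g^T H^(-1) g = sum_i g_i^2 / H_ii
  = (-0.5487)^2/12 + (2.7925)^2/13 + (3.6866)^2/14 + (-4.0213)^2/11
  = 0.0251 + 0.5999 + 0.9708 + 1.4701 = 3.0658
Step 3: Objective decrease = 0.5 * g^T H^(-1) g = 1.5329


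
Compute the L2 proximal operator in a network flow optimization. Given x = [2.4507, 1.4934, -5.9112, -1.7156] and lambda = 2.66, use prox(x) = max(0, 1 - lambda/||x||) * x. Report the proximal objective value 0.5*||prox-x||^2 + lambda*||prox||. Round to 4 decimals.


Step 1: Compute ||x||.
||x|| = 6.7913
Step 2: Compute scaling factor.
scale = max(0, 1 - 2.66/6.7913) = 0.6083
Step 3: prox(x) = [1.4908, 0.9085, -3.5959, -1.0436]
||prox(x)|| = 4.1313
Step 4: Proximal objective.
0.5*||prox-x||^2 = 3.5378
lambda*||prox|| = 10.9893
Total = 14.5271


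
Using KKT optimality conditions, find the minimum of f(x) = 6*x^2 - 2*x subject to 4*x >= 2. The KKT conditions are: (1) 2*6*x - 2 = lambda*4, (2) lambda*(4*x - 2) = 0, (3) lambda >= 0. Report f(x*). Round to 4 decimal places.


Step 1: Try lambda = 0 (constraint inactive).
x_unc = 2/(2*6) = 0.1667
Check: 4*0.1667 = 0.6668 < 2 -- violated!
Step 2: Constraint must be active: 4*x = 2
x* = 2/4 = 0.5
lambda = (2*6*0.5 - 2)/4 = 1.0
Step 3: Compute optimal value.
f(x*) = 6*0.5^2 - 2*0.5 = 0.5


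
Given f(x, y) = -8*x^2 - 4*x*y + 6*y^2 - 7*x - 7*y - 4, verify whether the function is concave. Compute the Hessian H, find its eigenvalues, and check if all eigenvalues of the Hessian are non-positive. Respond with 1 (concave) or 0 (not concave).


The Hessian of f(x,y) = -8*x^2 - 4*x*y + 6*y^2 - 7*x - 7*y - 4 is:
H = [[-16, -4], [-4, 12]]
Trace = -16 + 12 = -4
Determinant = -16*12 - (-4)^2 = -208
Discriminant = (-4)^2 - 4*-208 = 848.0
Eigenvalues: lambda_1 = -16.5602, lambda_2 = 12.5602
The function is not concave.

0


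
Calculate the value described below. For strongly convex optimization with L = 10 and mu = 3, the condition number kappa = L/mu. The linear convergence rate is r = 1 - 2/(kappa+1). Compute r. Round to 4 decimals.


Step 1: Compute the condition number.
kappa = L/mu = 10/3 = 3.3333
Step 2: Compute the convergence rate.
r = 1 - 2/(kappa + 1) = 1 - 2*mu/(L + mu) = (L - mu)/(L + mu) = 7/13 = 0.5385


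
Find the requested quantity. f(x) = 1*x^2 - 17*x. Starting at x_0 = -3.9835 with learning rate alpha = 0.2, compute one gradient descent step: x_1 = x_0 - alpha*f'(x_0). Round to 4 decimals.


We compute the gradient at x_0 and apply the update.
f'(x) = 2*x - 17
f'(-3.9835) = 2*-3.9835 - 17 = -24.967
x_1 = -3.9835 - 0.2*-24.967 = 1.0099


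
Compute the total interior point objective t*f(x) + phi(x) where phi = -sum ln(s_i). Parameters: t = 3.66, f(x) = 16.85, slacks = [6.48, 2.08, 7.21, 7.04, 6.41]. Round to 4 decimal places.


Step 1: Compute log-barrier.
ln values: [1.8687, 0.7324, 1.9755, 1.9516, 1.8579]
phi = -(1.8687 + 0.7324 + 1.9755 + 1.9516 + 1.8579) = -8.386
Step 2: Compute augmented objective.
t*f(x) = 3.66*16.85 = 61.671
Total = 61.671 - 8.386 = 53.285


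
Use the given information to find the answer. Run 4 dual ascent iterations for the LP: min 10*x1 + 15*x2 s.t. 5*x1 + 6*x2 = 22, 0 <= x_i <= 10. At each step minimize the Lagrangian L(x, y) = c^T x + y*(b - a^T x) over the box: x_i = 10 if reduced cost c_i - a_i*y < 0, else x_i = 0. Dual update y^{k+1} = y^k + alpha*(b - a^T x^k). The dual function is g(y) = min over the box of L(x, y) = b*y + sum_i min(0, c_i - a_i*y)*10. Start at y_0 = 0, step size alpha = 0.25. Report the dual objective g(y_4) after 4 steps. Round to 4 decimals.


Dual ascent for LP: min 10*x1 + 15*x2, 5*x1 + 6*x2 = 22, 0 <= x_i <= 10
Step 1: y^k = 0.0, reduced costs: (10.0, 15.0)
  x^k = (0.0, 0.0), subgradient = b - a^T x = 22.0
  y^{k+1} = 0.0 + 0.25*22.0 = 5.5
Step 2: y^k = 5.5, reduced costs: (-17.5, -18.0)
  x^k = (10.0, 10.0), subgradient = b - a^T x = -88.0
  y^{k+1} = 5.5 + 0.25*-88.0 = -16.5
Step 3: y^k = -16.5, reduced costs: (92.5, 114.0)
  x^k = (0.0, 0.0), subgradient = b - a^T x = 22.0
  y^{k+1} = -16.5 + 0.25*22.0 = -11.0
Step 4: y^k = -11.0, reduced costs: (65.0, 81.0)
  x^k = (0.0, 0.0), subgradient = b - a^T x = 22.0
  y^{k+1} = -11.0 + 0.25*22.0 = -5.5
Dual objective at y_4 = -5.5: reduced costs (37.5, 48.0), box minimizer x = (0.0, 0.0)
g(y_4) = b*y + (c1 - a1*y)*x1 + (c2 - a2*y)*x2 = 22*(-5.5) + 37.5*0.0 + 48.0*0.0 = -121.0 + 0.0 + 0.0 = -121.0


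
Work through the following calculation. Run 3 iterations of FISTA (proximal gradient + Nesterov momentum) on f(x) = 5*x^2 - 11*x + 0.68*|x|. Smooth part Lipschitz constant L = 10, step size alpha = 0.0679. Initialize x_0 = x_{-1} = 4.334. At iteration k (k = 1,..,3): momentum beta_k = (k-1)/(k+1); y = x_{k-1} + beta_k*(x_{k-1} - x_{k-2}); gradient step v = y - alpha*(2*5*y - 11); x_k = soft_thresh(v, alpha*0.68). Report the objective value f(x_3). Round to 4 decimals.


FISTA on f(x) = 5*x^2 - 11*x + 0.68*|x|
L = 10, alpha = 0.0679
Iteration 1: beta = 0.0, y = 4.334 + 0.0*(4.334 - 4.334) = 4.334
  grad(y) = 32.34, v = y - alpha*grad = 2.1381
  prox(v) = soft_thresh(2.1381, 0.0462) = 2.0919
Iteration 2: beta = 0.3333, y = 2.0919 + 0.3333*(2.0919 - 4.334) = 1.3446
  grad(y) = 2.4459, v = y - alpha*grad = 1.1785
  prox(v) = soft_thresh(1.1785, 0.0462) = 1.1323
Iteration 3: beta = 0.5, y = 1.1323 + 0.5*(1.1323 - 2.0919) = 0.6525
  grad(y) = -4.4746, v = y - alpha*grad = 0.9564
  prox(v) = soft_thresh(0.9564, 0.0462) = 0.9102
f(x_3) = 5*0.9102^2 - 11*0.9102 + 0.68*|0.9102| = -5.2509


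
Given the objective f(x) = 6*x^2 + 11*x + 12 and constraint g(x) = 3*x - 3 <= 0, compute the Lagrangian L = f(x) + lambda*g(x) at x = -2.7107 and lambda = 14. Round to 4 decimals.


Step 1: Evaluate f(x).
f(-2.7107) = 6*(-2.7107)^2 + 11*(-2.7107) + 12 = 26.2697
Step 2: Evaluate g(x).
g(-2.7107) = 3*-2.7107 - 3 = -11.1321
Step 3: Compute Lagrangian.
L = 26.2697 + 14*-11.1321 = -129.5797


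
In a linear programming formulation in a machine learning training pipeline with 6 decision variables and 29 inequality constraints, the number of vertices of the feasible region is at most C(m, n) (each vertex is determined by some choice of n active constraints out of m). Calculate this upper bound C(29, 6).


Each vertex corresponds to some choice of n active constraints out of m, so the number of vertices is at most C(m, n) = m! / (n!(m-n)!).
m = 29, n = 6
Numerator: 29 * 28 * 27 * 26 * 25 * 24
Denominator: 6! = 720
C(29, 6) = 475020


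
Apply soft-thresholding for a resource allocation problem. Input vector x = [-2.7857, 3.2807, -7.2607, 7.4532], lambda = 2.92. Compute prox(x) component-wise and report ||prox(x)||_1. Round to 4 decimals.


Soft-thresholding with lambda = 2.92:
prox(-2.7857) = sign(-2.7857)*max(|-2.7857| - 2.92, 0) = 0.0
prox(3.2807) = sign(3.2807)*max(|3.2807| - 2.92, 0) = 0.3607
prox(-7.2607) = sign(-7.2607)*max(|-7.2607| - 2.92, 0) = -4.3407
prox(7.4532) = sign(7.4532)*max(|7.4532| - 2.92, 0) = 4.5332
prox(x) = [0.0, 0.3607, -4.3407, 4.5332]
||prox(x)||_1 = 0.0 + 0.3607 + 4.3407 + 4.5332 = 9.2346


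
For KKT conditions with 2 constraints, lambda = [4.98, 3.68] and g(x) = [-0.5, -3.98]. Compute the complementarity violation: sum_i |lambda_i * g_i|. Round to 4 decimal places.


KKT complementary slackness check:
lambda_1 * g_1 = 4.98 * -0.5 = -2.49
lambda_2 * g_2 = 3.68 * -3.98 = -14.6464
Total violation = 2.49 + 14.6464 = 17.1364


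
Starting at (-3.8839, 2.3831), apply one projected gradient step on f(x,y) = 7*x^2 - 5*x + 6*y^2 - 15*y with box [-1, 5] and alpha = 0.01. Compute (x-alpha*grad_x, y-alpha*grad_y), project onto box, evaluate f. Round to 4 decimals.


Step 1: Compute gradient at (-3.8839, 2.3831).
grad_x = 2*7*-3.8839 - 5 = -59.3746
grad_y = 2*6*2.3831 - 15 = 13.5972
Step 2: Gradient step.
x_raw = -3.8839 - 0.01*-59.3746 = -3.2902
y_raw = 2.3831 - 0.01*13.5972 = 2.2471
Step 3: Project onto [-1, 5].
x_proj = clip(-3.2902) = -1.0
y_proj = clip(2.2471) = 2.2471
Step 4: Evaluate f.
f(-1.0, 2.2471) = 8.5906


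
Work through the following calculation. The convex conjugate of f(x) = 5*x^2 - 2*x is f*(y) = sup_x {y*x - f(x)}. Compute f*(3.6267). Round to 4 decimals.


f*(y) = sup_x {y*x - a*x^2 - b*x} = sup_x {(y-b)*x - a*x^2}
FOC: (y - b) - 2a*x = 0 => x* = (y - b)/(2a)
x* = (3.6267 + 2)/(2*5) = 0.5627
f*(3.6267) = (y-b)^2/(4a) = (3.6267 + 2)^2/(4*5)
= 31.6598/20 = 1.583


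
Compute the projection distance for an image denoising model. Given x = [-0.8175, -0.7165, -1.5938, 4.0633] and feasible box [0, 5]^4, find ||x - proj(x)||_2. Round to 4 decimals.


Project each component onto [0, 5].
clip(-0.8175) = 0.0, clip(-0.7165) = 0.0, clip(-1.5938) = 0.0, clip(4.0633) = 4.0633
Projection = [0.0, 0.0, 0.0, 4.0633]
Squared diffs: [0.6683, 0.5134, 2.5402, 0.0]
Distance = sqrt(3.7219) = 1.9292


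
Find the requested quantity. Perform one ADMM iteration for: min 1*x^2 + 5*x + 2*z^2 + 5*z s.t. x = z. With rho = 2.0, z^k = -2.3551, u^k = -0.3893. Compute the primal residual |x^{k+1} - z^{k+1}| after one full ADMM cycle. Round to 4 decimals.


ADMM iteration with rho = 2.0, z^k = -2.3551, u^k = -0.3893
Step 1: x-update.
Minimize 1*x^2 + 5*x + (2.0/2)*(x + 2.3551 - 0.3893)^2
FOC: (2*1 + 2.0)*x = -5 + 2.0*(-2.3551 + 0.3893)
x^{k+1} = -2.2329
Step 2: z-update.
Minimize 2*z^2 + 5*z + (2.0/2)*(-2.2329 - z - 0.3893)^2
FOC: (2*2 + 2.0)*z = -5 + 2.0*(-2.2329 - 0.3893)
z^{k+1} = -1.7074
Step 3: u-update.
u^{k+1} = -0.3893 - 2.2329 + 1.7074 = -0.9148
Step 4: Primal residual = |-2.2329 + 1.7074| = 0.5255


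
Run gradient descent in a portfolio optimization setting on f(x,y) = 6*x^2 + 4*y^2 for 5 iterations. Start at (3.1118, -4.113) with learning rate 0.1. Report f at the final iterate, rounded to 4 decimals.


Gradient descent on f(x,y) = 6*x^2 + 4*y^2.
Starting point: (3.1118, -4.113), alpha = 0.1
Step 1: grad_x = 2*6*3.1118 = 37.3416, grad_y = 2*4*-4.113 = -32.904
  x_1 = 3.1118 - 0.1*37.3416 = -0.6224
  y_1 = -4.113 - 0.1*-32.904 = -0.8226
Step 2: grad_x = 2*6*-0.6224 = -7.4683, grad_y = 2*4*-0.8226 = -6.5808
  x_2 = -0.6224 - 0.1*-7.4683 = 0.1245
  y_2 = -0.8226 - 0.1*-6.5808 = -0.1645
Step 3: grad_x = 2*6*0.1245 = 1.4937, grad_y = 2*4*-0.1645 = -1.3162
  x_3 = 0.1245 - 0.1*1.4937 = -0.0249
  y_3 = -0.1645 - 0.1*-1.3162 = -0.0329
Step 4: grad_x = 2*6*-0.0249 = -0.2987, grad_y = 2*4*-0.0329 = -0.2632
  x_4 = -0.0249 - 0.1*-0.2987 = 0.005
  y_4 = -0.0329 - 0.1*-0.2632 = -0.0066
Step 5: grad_x = 2*6*0.005 = 0.0597, grad_y = 2*4*-0.0066 = -0.0526
  x_5 = 0.005 - 0.1*0.0597 = -0.001
  y_5 = -0.0066 - 0.1*-0.0526 = -0.0013
f(-0.001, -0.0013) = 6*(-0.001)^2 + 4*(-0.0013)^2 = 0.0


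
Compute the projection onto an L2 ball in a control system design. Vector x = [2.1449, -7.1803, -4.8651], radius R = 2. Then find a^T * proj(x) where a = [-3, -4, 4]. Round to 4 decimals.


Step 1: Compute ||x|| (intermediates to 6 decimals).
||x|| = sqrt(2.1449^2 + (-7.1803)^2 + (-4.8651)^2) = 8.934568
Step 2: Project.
Since ||x|| > R, scale = R/||x|| = 2/8.934568 = 0.22385, proj(x) = scale * x
proj(x) = [0.480136, -1.60731, -1.089053]
Step 3: Dot product.
a^T * proj(x) = -3*0.480136 - 4*(-1.60731) + 4*(-1.089053) = 0.6326


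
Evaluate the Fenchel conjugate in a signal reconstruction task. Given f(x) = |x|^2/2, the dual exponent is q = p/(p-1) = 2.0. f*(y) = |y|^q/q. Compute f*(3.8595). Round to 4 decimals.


The conjugate exponent q satisfies 1/p + 1/q = 1.
p = 2, so q = 2/(2 - 1) = 2.0
|y|^q = 3.8595^2.0 = 14.8957
f*(3.8595) = 14.8957 / 2.0 = 7.4479
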